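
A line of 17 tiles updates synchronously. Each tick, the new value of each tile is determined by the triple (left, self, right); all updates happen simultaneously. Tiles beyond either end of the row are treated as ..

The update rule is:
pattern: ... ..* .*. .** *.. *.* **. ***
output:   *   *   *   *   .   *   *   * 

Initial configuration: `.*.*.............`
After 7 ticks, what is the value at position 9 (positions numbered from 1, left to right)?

*

tick 1: ****.************
tick 2: *****************
tick 3: *****************  (fixed point — unchanged through tick 7)
position 9 holds *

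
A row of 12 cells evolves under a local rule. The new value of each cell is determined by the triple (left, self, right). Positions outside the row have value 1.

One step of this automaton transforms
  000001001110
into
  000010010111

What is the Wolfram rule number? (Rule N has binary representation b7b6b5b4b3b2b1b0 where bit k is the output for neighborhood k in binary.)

226

position 9: 111 → 1  (bit 7 = 1)
position 10: 110 → 1  (bit 6 = 1)
position 11: 101 → 1  (bit 5 = 1)
position 0: 100 → 0  (bit 4 = 0)
position 8: 011 → 0  (bit 3 = 0)
position 5: 010 → 0  (bit 2 = 0)
position 4: 001 → 1  (bit 1 = 1)
position 1: 000 → 0  (bit 0 = 0)
bits b7..b0 = 11100010 = 226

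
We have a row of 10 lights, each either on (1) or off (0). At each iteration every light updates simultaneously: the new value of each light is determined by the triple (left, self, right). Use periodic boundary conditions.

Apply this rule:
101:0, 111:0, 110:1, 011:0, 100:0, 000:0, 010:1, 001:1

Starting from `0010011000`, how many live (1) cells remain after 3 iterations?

5

0110101000
1010101000
1010101001
count of 1: 5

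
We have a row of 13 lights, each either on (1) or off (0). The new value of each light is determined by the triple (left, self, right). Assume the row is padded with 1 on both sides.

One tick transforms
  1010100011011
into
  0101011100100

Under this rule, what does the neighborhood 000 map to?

At position 6 the neighborhood is 000; the next row has 1 there.

1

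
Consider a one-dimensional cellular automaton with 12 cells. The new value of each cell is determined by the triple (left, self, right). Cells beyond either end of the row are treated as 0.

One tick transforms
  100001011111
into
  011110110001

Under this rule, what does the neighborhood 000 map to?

1

At position 2 the neighborhood is 000; the next row has 1 there.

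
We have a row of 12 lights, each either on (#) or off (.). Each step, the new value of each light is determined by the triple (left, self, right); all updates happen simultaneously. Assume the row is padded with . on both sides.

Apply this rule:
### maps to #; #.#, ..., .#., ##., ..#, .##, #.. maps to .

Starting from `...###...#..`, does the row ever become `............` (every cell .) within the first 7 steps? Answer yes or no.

yes

....#.......
............
all cells are . at step 2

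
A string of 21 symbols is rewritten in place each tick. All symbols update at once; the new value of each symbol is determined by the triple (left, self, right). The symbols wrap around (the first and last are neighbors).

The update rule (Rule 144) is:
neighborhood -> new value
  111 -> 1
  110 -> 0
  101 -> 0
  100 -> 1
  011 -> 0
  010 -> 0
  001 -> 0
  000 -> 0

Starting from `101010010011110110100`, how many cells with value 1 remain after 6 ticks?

000001001001100000010
000000100100010000001
100000010010001000000
010000001001000100000
001000000100100010000
000100000010010001000
count of 1: 4

4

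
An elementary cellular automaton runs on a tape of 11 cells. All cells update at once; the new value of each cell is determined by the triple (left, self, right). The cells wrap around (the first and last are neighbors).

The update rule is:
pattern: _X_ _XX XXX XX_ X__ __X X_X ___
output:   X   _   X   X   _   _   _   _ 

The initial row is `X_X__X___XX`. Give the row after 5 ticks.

tick 1: X_X__X____X
tick 2: X_X__X_____
tick 3: X_X__X_____  (fixed point — unchanged through tick 5)

X_X__X_____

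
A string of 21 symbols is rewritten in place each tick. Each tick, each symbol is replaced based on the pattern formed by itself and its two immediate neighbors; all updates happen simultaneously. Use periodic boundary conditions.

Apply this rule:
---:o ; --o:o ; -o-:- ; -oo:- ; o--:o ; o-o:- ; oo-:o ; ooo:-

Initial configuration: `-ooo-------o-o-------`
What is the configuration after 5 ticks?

tick 1: o--oooooooo---ooooooo
tick 2: ooo-------oooo-------
tick 3: --oooooooo---oooooooo
tick 4: oo-------oooo-------o
tick 5: -oooooooo---oooooooo-

-oooooooo---oooooooo-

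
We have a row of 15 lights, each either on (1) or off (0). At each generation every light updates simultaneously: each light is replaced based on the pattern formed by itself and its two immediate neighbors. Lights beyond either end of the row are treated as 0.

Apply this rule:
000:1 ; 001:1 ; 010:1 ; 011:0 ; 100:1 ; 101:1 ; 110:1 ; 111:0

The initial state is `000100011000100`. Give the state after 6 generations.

111111101111111
000000110000001
111111011111111
000001100000001
111110111111111
000011000000001

000011000000001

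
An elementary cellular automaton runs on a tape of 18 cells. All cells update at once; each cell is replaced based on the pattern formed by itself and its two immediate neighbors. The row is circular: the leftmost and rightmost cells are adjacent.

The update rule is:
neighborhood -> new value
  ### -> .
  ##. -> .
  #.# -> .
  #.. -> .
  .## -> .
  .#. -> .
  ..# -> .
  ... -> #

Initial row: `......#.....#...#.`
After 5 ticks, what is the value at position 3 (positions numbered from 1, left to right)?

tick 1: #####...###...#...
tick 2: ......#.....#...#.  (repeats tick 0; period 2)
tick 5: #####...###...#...
position 3 holds #

#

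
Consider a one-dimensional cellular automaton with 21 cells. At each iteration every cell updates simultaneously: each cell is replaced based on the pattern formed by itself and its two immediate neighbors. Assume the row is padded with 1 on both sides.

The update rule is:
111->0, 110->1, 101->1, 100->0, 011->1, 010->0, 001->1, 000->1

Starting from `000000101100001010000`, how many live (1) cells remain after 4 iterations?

15

011111011101110100111
110001110111011001100
010111011101111011101
101101110111001110111
count of 1: 15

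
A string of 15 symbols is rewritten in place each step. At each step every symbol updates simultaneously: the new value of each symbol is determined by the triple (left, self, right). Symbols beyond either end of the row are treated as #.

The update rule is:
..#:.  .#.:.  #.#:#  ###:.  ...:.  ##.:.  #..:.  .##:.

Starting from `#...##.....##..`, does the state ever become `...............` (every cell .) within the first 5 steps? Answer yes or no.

...............
all cells are . at step 1

yes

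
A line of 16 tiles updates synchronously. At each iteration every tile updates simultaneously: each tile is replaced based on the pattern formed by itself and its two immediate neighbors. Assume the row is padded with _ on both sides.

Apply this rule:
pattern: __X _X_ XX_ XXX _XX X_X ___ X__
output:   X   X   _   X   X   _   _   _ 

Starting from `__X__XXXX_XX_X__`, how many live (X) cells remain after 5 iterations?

_XX_XXXX__X__X__
XX__XXX__XX_XX__
X__XXX__XX__X___
X_XXX__XX__XX___
X_XX__XX__XX____
count of X: 7

7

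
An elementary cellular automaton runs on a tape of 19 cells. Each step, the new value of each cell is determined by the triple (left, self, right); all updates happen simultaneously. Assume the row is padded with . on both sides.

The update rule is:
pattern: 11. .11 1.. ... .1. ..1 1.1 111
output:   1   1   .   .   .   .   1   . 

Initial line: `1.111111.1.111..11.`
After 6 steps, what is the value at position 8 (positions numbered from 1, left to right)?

.11....11.11.1..11.
.11....111111...11.
.11....1....1...11.
.11.............11.
.11.............11.  (fixed point — unchanged through step 6)
position 8 holds .

.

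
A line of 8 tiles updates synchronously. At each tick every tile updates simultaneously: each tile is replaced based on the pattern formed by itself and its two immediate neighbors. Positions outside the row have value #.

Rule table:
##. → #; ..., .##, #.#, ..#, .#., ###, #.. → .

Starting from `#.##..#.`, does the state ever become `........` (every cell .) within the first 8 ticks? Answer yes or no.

#..#....
#.......
#.......  (fixed point — unchanged through tick 8)
tick 8 is #......., still not uniform .

no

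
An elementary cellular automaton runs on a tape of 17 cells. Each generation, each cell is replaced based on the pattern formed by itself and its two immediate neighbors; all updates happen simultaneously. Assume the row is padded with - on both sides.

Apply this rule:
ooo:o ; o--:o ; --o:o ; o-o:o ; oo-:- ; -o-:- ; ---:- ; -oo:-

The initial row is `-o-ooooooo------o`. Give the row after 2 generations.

generation 1: o-o-ooooo-o----o-
generation 2: -o-o-ooo-o-o--o-o

-o-o-ooo-o-o--o-o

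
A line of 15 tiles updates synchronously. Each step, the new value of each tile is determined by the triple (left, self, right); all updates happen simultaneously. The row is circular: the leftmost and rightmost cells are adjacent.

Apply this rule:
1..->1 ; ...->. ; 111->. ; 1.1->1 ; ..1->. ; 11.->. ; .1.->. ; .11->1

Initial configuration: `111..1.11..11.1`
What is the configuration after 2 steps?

...1..11.1.1.11
1...1.1.1.1.11.

1...1.1.1.1.11.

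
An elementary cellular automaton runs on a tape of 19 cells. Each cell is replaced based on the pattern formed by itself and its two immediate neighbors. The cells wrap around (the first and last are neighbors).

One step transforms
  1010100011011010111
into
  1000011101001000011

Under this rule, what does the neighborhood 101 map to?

0

At position 1 the neighborhood is 101; the next row has 0 there.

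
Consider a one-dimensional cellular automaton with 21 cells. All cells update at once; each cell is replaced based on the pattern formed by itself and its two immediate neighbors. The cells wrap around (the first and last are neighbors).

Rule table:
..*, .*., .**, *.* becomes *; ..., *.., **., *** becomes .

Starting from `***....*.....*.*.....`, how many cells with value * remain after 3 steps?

*.....**....****....*
.....**....**......**
....**....**......**.
count of *: 6

6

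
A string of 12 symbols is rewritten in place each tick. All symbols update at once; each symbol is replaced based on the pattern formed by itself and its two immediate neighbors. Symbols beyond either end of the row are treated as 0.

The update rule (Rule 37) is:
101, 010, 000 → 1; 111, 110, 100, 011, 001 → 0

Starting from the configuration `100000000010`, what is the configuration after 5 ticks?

tick 1: 101111111010
tick 2: 110000000110
tick 3: 000111110000
tick 4: 110000000111
tick 5: 000111110000

000111110000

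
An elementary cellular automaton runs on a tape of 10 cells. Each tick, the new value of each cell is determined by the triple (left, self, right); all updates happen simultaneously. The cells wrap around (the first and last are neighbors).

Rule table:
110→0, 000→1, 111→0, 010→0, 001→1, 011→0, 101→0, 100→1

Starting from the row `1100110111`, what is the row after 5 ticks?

0011000000
1100111111
0011000000  (repeats tick 1; period 2)
tick 5: 0011000000

0011000000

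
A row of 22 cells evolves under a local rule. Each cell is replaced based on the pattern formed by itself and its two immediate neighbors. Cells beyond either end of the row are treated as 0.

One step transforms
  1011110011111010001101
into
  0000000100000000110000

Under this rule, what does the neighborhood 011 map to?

At position 2 the neighborhood is 011; the next row has 0 there.

0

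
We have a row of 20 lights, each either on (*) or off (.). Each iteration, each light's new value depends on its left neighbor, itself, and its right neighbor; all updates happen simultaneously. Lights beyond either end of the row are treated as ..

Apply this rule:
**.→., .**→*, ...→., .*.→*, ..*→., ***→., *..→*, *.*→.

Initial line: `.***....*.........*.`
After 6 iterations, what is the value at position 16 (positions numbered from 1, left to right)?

.

.*..*...**........**
.**.**..*.*.......*.
.*..*.*.*.**......**
.**.*.*.*.*.*.....*.
.*..*.*.*.*.**....**
.**.*.*.*.*.*.*...*.
position 16 holds .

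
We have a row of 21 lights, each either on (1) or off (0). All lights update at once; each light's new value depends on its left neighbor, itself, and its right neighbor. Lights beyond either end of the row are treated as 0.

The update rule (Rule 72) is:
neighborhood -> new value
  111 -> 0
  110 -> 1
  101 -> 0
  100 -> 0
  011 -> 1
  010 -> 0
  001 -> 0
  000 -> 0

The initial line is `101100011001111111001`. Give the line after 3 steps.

step 1: 001100011001000001000
step 2: 001100011000000000000
step 3: 001100011000000000000

001100011000000000000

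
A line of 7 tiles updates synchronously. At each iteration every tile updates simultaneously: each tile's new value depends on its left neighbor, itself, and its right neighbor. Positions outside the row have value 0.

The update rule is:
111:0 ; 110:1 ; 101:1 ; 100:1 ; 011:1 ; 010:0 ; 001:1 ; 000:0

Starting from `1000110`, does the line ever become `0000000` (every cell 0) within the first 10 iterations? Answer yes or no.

iteration 1: 0101111
iteration 2: 1011001
iteration 3: 0111110
iteration 4: 1100011
iteration 5: 1110111
iteration 6: 1011101
iteration 7: 0110110
iteration 8: 1111111
iteration 9: 1000001
iteration 10: 0100010
iteration 10 is 0100010, still not uniform 0

no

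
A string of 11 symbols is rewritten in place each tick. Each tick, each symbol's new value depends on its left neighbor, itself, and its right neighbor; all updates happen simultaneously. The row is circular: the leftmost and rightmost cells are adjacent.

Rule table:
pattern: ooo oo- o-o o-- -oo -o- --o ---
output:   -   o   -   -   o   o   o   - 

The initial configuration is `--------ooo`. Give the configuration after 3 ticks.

tick 1: -------oo-o
tick 2: ------ooo-o
tick 3: -----oo-o-o

-----oo-o-o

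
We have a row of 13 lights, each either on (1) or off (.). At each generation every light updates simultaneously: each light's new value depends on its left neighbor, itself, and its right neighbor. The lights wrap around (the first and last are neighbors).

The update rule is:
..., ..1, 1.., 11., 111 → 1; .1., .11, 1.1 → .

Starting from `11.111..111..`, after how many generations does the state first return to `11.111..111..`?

.1..1111.1111
..11.111..111
11.1..1111.11
11..11.111..1
1111.1..1111.
.111..11.111.
1.1111.1..111
1..111..11.11
111.1111.1..1
111..111..11.
.1111.1111.1.
1.111..111..1
1..1111.1111.
.11.111..111.
1.1..1111.111
1..11.111..11
111.1..1111.1
111..11.111..
.1111.1..1111
..111..11.111
11.1111.1..11
11..111..11.1
1111.1111.1..
.111..111..11
..1111.1111.1
11.111..111..

26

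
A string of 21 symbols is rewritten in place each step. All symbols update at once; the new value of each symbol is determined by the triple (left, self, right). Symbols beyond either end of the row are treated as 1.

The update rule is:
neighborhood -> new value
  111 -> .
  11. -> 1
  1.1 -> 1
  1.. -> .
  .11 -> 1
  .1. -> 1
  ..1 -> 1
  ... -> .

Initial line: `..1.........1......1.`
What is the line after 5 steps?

111....11...1.11111..

.11........11.....111
111.......111....11..
..1......11.1...111.1
.11.....11111..11.111
111....11...1.11111..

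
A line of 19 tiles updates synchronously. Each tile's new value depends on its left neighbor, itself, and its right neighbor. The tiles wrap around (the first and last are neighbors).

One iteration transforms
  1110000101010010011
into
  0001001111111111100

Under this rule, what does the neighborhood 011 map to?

0

At position 17 the neighborhood is 011; the next row has 0 there.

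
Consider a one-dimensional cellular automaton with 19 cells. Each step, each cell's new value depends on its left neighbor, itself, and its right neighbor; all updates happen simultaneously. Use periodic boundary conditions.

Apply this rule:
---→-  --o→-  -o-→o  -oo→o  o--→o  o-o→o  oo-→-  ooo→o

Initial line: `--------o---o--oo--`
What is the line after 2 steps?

--------o-o-o-ooooo

step 1: --------oo--oo-o-o-
step 2: --------o-o-o-ooooo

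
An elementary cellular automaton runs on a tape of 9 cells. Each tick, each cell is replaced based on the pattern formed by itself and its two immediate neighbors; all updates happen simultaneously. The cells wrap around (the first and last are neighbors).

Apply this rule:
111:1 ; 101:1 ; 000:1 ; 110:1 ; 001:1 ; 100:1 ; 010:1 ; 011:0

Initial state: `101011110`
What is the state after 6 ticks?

011111111

111101111
111110111
111111011
111111101
111111110
011111111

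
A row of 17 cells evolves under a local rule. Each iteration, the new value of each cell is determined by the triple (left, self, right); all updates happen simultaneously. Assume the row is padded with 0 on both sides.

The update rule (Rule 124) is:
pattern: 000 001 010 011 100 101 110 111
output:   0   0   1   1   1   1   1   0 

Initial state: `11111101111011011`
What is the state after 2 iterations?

10000111001111111
11000101101000001

11000101101000001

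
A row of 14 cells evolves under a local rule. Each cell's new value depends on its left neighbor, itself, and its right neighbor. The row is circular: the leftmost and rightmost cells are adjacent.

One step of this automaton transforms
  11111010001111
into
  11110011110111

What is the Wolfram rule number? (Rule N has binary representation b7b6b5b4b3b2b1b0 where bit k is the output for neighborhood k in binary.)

position 0: 111 → 1  (bit 7 = 1)
position 4: 110 → 0  (bit 6 = 0)
position 5: 101 → 0  (bit 5 = 0)
position 7: 100 → 1  (bit 4 = 1)
position 10: 011 → 0  (bit 3 = 0)
position 6: 010 → 1  (bit 2 = 1)
position 9: 001 → 1  (bit 1 = 1)
position 8: 000 → 1  (bit 0 = 1)
bits b7..b0 = 10010111 = 151

151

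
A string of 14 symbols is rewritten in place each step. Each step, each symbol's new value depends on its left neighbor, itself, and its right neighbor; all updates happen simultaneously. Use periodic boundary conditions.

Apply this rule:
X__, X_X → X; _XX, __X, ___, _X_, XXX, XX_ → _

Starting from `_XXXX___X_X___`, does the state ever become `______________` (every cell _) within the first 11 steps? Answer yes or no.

_____X___X_X__
______X___X_X_
_______X___X_X
X_______X___X_
_X_______X___X
X_X_______X___
_X_X_______X__
__X_X_______X_
___X_X_______X
X___X_X_______
_X___X_X______
step 11 is _X___X_X______, still not uniform _

no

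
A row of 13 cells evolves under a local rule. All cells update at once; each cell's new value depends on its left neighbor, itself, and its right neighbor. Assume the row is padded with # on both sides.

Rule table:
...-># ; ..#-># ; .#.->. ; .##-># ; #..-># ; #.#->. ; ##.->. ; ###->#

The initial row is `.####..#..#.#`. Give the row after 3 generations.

.#.##.##..###

.###.##.##..#
.##..#..#.###
.#.##.##..###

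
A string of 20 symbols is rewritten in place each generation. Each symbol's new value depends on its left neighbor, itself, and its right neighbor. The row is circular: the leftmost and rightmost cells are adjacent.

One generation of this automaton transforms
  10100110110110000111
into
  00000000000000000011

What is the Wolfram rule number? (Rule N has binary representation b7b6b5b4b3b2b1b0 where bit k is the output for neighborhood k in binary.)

128

position 18: 111 → 1  (bit 7 = 1)
position 0: 110 → 0  (bit 6 = 0)
position 1: 101 → 0  (bit 5 = 0)
position 3: 100 → 0  (bit 4 = 0)
position 5: 011 → 0  (bit 3 = 0)
position 2: 010 → 0  (bit 2 = 0)
position 4: 001 → 0  (bit 1 = 0)
position 14: 000 → 0  (bit 0 = 0)
bits b7..b0 = 10000000 = 128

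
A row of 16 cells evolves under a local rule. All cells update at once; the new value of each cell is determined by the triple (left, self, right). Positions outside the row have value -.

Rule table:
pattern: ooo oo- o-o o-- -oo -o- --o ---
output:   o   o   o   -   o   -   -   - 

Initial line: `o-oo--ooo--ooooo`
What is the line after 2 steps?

-ooo--ooo--ooooo
-ooo--ooo--ooooo

-ooo--ooo--ooooo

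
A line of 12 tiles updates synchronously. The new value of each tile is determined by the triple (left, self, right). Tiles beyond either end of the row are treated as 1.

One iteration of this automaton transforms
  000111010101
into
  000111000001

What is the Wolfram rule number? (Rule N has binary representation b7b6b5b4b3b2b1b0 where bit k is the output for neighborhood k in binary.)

position 4: 111 → 1  (bit 7 = 1)
position 5: 110 → 1  (bit 6 = 1)
position 6: 101 → 0  (bit 5 = 0)
position 0: 100 → 0  (bit 4 = 0)
position 3: 011 → 1  (bit 3 = 1)
position 7: 010 → 0  (bit 2 = 0)
position 2: 001 → 0  (bit 1 = 0)
position 1: 000 → 0  (bit 0 = 0)
bits b7..b0 = 11001000 = 200

200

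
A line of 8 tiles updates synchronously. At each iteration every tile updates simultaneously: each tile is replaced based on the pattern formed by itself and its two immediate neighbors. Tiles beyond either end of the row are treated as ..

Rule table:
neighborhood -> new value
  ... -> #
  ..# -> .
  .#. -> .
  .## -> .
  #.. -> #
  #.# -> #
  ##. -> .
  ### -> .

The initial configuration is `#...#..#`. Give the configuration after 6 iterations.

.#..####

iteration 1: .##..#..
iteration 2: ...#..##
iteration 3: ##..#...
iteration 4: ..#..###
iteration 5: #..#....
iteration 6: .#..####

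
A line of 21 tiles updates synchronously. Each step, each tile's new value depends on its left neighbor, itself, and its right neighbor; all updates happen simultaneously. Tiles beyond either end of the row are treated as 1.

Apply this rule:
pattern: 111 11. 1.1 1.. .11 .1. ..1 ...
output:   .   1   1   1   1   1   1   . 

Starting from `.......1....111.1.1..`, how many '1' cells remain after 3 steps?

1.....111..11.1111111
11...11.1111111......
.11.11111.....11....1
count of 1: 10

10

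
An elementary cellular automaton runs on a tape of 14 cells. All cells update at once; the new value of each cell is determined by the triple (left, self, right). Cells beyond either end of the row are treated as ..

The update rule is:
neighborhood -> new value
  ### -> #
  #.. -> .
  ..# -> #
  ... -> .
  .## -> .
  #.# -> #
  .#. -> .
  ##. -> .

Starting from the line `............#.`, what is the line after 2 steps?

..........#...

...........#..
..........#...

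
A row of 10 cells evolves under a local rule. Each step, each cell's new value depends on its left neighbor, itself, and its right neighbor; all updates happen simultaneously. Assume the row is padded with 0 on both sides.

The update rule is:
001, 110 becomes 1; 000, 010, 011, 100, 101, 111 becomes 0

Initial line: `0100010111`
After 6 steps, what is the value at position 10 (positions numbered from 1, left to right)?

1000100001
0001000010
0010000100
0100001000
1000010000
0000100000
position 10 holds 0

0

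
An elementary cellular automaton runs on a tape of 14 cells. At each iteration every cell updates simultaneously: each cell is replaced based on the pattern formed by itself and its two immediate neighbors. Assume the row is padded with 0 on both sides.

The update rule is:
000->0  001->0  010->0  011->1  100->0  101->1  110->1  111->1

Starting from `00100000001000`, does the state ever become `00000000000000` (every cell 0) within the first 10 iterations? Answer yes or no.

yes

iteration 1: 00000000000000
all cells are 0 at iteration 1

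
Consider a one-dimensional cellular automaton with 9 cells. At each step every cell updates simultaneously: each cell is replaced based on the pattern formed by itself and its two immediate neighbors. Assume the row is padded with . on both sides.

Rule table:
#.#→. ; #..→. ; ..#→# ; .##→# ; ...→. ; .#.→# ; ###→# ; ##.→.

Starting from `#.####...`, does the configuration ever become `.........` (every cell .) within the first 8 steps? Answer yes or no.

#.###....
#.##.....
#.#......
#.#......  (fixed point — unchanged through step 8)
step 8 is #.#......, still not uniform .

no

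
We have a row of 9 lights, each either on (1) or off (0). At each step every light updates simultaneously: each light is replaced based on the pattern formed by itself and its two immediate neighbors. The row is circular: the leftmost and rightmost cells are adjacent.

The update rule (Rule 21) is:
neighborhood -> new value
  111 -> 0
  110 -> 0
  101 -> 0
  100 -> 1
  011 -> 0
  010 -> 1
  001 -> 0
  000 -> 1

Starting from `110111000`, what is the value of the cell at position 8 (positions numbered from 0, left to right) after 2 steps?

1

000000110
111110001
position 8 holds 1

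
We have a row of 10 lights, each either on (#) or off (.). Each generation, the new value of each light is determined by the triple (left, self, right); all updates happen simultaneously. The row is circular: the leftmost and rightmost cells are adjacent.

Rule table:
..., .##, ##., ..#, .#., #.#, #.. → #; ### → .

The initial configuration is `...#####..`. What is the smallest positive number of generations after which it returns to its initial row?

2

generation 1: ####...###
generation 2: ...#####..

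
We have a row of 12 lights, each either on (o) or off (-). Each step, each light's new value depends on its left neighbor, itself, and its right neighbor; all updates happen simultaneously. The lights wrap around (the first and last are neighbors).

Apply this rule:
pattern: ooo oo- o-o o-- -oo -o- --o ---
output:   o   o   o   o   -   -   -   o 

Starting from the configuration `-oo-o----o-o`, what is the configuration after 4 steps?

step 1: o-oo-ooo--o-
step 2: -o-oo-ooo--o
step 3: o-o-oo-ooo--
step 4: -o-o-oo-ooo-

-o-o-oo-ooo-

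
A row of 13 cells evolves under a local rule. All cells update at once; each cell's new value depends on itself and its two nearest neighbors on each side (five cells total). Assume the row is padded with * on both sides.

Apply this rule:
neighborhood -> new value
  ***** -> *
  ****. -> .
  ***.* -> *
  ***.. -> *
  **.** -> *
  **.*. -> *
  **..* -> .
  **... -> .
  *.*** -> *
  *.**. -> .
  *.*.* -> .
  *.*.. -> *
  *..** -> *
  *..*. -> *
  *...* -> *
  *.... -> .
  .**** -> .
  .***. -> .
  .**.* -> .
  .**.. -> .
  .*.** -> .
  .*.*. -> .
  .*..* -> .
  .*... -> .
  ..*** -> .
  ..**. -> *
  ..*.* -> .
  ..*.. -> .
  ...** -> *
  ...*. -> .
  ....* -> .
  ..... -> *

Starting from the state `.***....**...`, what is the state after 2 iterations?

iteration 1: **.*...**..**
iteration 2: .***.***..*..

.***.***..*..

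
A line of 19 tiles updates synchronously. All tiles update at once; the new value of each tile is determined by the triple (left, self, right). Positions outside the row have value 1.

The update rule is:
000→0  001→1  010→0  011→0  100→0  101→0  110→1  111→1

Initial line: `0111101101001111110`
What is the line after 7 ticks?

0000010001000100001

0011100100010111110
0101101000100011110
0000100001000101110
0001000010001000110
0010000100010001010
0100001000100010000
0000010001000100001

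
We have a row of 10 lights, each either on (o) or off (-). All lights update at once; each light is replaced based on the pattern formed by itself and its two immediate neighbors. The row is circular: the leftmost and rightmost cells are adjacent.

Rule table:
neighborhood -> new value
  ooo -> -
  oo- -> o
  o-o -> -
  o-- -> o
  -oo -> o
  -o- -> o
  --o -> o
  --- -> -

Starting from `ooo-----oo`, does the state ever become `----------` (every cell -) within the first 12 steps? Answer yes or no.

no

step 1: --oo---oo-
step 2: -oooo-oooo
step 3: -o--o-o--o
step 4: -oooo-oooo  (repeats step 2; period 2)
step 12: -oooo-oooo
step 12 is -oooo-oooo, still not uniform -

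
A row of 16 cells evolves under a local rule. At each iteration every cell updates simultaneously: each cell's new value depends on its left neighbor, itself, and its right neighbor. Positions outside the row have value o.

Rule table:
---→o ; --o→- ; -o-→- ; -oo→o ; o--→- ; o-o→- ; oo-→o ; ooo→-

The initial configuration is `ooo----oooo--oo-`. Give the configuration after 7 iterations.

-oo-oo---o---oo-

--o-oo-o--o--oo-
----oo-------oo-
-oo-oo-ooooo-oo-
-oo-oo-o---o-oo-
-oo-oo---o---oo-
-oo-oo-o---o-oo-  (repeats iteration 4; period 2)
iteration 7: -oo-oo---o---oo-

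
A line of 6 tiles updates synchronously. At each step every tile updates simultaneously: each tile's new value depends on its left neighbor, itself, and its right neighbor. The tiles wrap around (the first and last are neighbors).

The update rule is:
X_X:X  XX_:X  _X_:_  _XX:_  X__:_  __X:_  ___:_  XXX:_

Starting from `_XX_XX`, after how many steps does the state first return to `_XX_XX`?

X_XX_X
XX_XX_
_XX_XX

3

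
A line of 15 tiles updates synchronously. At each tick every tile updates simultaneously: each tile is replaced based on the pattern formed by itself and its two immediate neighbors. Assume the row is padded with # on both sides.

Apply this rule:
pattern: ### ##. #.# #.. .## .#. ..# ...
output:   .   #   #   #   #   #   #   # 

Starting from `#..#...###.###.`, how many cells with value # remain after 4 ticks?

tick 1: ########.###.##
tick 2: .......###.###.
tick 3: ########.###.##  (repeats tick 1; period 2)
tick 4: .......###.###.
count of #: 6

6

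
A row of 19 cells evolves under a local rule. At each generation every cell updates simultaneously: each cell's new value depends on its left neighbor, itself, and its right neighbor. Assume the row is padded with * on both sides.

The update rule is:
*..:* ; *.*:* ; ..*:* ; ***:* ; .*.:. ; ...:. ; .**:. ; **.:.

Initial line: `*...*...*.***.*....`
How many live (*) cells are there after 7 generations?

9

.*.*.*.*.*.*.*.*..*
*.*.*.*.*.*.*.*.**.
.*.*.*.*.*.*.*.*..*  (repeats generation 1; period 2)
generation 7: .*.*.*.*.*.*.*.*..*
count of *: 9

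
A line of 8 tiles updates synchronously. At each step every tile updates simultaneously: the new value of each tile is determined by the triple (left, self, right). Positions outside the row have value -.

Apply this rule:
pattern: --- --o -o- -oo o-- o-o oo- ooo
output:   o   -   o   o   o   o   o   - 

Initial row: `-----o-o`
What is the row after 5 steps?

step 1: oooo-ooo
step 2: o--ooo-o
step 3: oo-o-ooo
step 4: oooooo-o
step 5: o----ooo

o----ooo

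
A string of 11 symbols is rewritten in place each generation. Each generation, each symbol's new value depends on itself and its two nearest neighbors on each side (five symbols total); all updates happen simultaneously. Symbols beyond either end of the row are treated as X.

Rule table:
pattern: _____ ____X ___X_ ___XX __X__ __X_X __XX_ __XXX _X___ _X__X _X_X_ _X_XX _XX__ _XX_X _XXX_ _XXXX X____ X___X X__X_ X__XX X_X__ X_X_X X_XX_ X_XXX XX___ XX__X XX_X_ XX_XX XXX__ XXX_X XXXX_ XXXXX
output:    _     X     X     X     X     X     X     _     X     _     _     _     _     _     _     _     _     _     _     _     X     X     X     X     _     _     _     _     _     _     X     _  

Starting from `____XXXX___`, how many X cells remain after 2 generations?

4

generation 1: __XX__X___X
generation 2: __X___XX_X_
count of X: 4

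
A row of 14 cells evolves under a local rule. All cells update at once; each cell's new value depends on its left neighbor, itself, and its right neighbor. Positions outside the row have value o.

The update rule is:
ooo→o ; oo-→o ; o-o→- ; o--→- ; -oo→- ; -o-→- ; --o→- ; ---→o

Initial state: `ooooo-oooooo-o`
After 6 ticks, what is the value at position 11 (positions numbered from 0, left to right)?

-

tick 1: ooooo--ooooo--
tick 2: ooooo---oooo--
tick 3: ooooo-o--ooo--
tick 4: ooooo-----oo--
tick 5: ooooo-ooo--o--
tick 6: ooooo--oo-----
position 11 holds -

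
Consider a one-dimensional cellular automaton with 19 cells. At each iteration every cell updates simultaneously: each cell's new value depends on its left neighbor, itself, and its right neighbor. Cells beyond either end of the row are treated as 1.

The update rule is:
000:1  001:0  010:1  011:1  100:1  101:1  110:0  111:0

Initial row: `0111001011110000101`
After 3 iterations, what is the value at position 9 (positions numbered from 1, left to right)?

iteration 1: 1100101110001110111
iteration 2: 0010111001101001100
iteration 3: 1011100101011101010
position 9 holds 0

0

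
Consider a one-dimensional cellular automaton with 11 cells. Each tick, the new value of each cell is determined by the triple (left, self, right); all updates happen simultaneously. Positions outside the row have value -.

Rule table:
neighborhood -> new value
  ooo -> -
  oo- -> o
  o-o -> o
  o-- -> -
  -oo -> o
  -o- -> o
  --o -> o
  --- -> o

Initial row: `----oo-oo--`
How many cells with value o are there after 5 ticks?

8

ooooooooo-o
o-------ooo
o-ooooooo-o
ooo-----ooo
o-o-ooooo-o
count of o: 8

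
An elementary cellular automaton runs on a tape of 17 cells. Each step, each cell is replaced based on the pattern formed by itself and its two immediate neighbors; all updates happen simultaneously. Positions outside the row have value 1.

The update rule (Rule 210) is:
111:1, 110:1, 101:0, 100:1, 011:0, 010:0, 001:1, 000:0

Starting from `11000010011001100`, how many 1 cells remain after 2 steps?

10

11100101101110111
11111000100110011
count of 1: 10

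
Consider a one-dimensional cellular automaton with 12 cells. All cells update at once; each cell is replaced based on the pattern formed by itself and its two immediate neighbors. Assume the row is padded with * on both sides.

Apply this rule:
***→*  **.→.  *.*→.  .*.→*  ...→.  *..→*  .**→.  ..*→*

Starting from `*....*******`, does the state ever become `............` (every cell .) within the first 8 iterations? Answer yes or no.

no

.*..*.******
.****..*****
..**.**.****
**.......***
*.*.....*.**
..**...**..*
**..*.*..**.
*.***.***...
iteration 8 is *.***.***..., still not uniform .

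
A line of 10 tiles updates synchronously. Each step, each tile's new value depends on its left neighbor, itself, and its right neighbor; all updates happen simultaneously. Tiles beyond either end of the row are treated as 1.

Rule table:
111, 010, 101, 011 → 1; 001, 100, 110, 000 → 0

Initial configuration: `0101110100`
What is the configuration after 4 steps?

1101100000

1111101100
1111011000
1110110000
1101100000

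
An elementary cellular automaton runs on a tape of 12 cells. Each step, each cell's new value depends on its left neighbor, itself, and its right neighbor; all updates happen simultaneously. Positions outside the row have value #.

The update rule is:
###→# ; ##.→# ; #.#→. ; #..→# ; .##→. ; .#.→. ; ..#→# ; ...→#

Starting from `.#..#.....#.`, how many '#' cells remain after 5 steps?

9

..##.#####..
##.#..######
##..##.#####
####.#..####
####..##.###
count of #: 9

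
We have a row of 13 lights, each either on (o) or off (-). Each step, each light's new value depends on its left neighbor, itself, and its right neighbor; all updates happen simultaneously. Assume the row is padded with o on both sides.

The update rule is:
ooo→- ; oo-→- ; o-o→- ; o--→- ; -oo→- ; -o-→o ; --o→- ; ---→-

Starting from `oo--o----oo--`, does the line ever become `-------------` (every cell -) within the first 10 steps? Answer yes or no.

no

step 1: ----o--------
step 2: ----o--------  (fixed point — unchanged through step 10)
step 10 is ----o--------, still not uniform -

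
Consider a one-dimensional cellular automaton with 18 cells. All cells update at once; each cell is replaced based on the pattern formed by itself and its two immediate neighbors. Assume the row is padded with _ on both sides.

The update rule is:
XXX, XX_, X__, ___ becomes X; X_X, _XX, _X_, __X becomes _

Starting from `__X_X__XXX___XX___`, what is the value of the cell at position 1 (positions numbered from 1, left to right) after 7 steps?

X

X____X__XXXX__XXXX
_XXX__X__XXXX__XXX
__XXX__X__XXXX__XX
X__XXX__X__XXXX__X
_X__XXX__X__XXXX__
__X__XXX__X__XXXXX
X__X__XXX__X__XXXX
position 1 holds X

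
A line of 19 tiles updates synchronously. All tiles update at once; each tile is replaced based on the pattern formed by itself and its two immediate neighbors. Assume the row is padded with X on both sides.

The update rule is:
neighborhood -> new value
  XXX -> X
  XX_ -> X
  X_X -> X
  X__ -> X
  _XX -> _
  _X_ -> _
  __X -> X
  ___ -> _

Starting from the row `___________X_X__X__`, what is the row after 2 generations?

XX_______X_X_X_XX_X

generation 1: X_________X_X_XX_XX
generation 2: XX_______X_X_X_XX_X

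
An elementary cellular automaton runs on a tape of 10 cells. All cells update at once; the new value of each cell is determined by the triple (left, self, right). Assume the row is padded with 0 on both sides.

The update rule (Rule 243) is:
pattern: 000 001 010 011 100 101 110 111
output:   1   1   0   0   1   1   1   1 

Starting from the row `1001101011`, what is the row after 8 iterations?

1010101011

0110110101
1011011010
0101101101
1010110110
0101011011
1010101101
0101010110
1010101011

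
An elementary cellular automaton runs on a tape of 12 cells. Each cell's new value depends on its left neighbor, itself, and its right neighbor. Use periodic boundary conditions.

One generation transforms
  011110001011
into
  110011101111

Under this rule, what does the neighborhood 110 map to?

At position 4 the neighborhood is 110; the next row has 1 there.

1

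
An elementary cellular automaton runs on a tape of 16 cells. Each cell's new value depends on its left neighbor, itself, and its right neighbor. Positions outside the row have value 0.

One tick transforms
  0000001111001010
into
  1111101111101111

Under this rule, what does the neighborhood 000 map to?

1

At position 0 the neighborhood is 000; the next row has 1 there.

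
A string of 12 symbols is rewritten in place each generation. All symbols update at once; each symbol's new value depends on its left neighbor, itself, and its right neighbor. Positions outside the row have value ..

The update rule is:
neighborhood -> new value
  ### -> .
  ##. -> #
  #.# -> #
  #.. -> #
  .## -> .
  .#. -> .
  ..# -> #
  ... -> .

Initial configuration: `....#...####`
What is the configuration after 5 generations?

...#.#.#...#
..#.#.#.#.#.
.#.#.#.#.#.#
#.#.#.#.#.#.
.#.#.#.#.#.#

.#.#.#.#.#.#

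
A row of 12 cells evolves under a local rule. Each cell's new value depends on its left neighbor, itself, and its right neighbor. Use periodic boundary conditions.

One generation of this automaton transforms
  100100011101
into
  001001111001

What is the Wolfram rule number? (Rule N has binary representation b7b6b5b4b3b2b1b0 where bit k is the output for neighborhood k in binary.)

139

position 8: 111 → 1  (bit 7 = 1)
position 0: 110 → 0  (bit 6 = 0)
position 10: 101 → 0  (bit 5 = 0)
position 1: 100 → 0  (bit 4 = 0)
position 7: 011 → 1  (bit 3 = 1)
position 3: 010 → 0  (bit 2 = 0)
position 2: 001 → 1  (bit 1 = 1)
position 5: 000 → 1  (bit 0 = 1)
bits b7..b0 = 10001011 = 139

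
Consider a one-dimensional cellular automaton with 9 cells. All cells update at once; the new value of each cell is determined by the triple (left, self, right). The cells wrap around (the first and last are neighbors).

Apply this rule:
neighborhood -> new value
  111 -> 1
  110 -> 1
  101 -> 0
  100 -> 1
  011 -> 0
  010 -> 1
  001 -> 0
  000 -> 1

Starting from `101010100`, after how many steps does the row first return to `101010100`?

18

step 1: 101010110
step 2: 101010010
step 3: 101011010
step 4: 101001010
step 5: 101101010
step 6: 100101010
step 7: 110101010
step 8: 010101010
step 9: 010101011
step 10: 010101001
step 11: 010101101
step 12: 010100101
step 13: 010110101
step 14: 010010101
step 15: 011010101
step 16: 001010101
step 17: 101010101
step 18: 101010100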